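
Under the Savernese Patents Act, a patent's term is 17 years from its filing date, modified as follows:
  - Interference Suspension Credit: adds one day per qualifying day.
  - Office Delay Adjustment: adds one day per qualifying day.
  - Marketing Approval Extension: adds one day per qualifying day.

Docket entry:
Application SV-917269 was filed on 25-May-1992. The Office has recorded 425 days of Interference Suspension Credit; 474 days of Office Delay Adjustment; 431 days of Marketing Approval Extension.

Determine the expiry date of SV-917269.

2013-01-14

Base term: filing date + 17 years → 25 May 2009.
Interference Suspension Credit: +425 days → 24 July 2010.
Office Delay Adjustment: +474 days → 10 November 2011.
Marketing Approval Extension: +431 days → 14 January 2013.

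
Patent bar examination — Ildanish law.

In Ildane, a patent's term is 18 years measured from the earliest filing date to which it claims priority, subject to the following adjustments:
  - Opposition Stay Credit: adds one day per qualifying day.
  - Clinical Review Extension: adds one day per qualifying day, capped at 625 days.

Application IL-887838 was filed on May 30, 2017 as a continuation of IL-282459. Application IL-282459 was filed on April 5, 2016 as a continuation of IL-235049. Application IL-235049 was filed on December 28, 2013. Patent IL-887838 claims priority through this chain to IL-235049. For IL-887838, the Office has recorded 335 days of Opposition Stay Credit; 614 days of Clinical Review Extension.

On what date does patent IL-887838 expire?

Earliest priority filing: 28 December 2013.
Base term: 28 December 2013 + 18 years → 28 December 2031.
Opposition Stay Credit: +335 days → 27 November 2032.
Clinical Review Extension: 614 days (within the 625-day cap) → +614 days → 3 August 2034.

August 3, 2034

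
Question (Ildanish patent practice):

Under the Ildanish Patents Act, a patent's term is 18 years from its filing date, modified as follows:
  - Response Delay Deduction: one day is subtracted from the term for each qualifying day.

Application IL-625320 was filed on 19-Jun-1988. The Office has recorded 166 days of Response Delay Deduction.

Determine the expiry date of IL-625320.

Base term: filing date + 18 years → 19 June 2006.
Response Delay Deduction: −166 days → 4 January 2006.

January 4, 2006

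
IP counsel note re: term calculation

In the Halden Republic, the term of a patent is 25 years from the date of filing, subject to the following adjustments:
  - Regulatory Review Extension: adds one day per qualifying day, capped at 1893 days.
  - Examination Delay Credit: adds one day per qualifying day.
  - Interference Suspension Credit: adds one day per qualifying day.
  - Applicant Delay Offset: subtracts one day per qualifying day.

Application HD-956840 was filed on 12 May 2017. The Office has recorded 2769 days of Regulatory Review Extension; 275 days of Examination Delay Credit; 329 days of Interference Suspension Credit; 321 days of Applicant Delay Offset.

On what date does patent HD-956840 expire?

Base term: filing date + 25 years → 12 May 2042.
Regulatory Review Extension: 2769 days claimed exceeds the 1893-day cap, so +1893 days → 18 July 2047.
Examination Delay Credit: +275 days → 18 April 2048.
Interference Suspension Credit: +329 days → 13 March 2049.
Applicant Delay Offset: −321 days → 26 April 2048.

2048-04-26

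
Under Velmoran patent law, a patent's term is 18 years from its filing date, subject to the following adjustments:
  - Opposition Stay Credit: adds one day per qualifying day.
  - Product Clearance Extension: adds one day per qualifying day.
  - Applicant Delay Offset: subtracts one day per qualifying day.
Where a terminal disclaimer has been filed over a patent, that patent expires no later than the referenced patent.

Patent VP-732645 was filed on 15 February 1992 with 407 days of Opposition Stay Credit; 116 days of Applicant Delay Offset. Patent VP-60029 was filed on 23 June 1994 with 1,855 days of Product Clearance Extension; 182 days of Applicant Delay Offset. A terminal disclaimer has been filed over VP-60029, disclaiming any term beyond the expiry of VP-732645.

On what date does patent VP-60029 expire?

December 3, 2010

Natural term of VP-60029:
  Base: filing + 18 years → 23 June 2012.
  Product Clearance Extension: +1855 days → 22 July 2017.
  Applicant Delay Offset: −182 days → 21 January 2017.
Expiry of referenced patent VP-732645:
  Base: filing + 18 years → 15 February 2010.
  Opposition Stay Credit: +407 days → 29 March 2011.
  Applicant Delay Offset: −116 days → 3 December 2010.
Terminal disclaimer: VP-60029 expires on the earlier of 21 January 2017 and 3 December 2010.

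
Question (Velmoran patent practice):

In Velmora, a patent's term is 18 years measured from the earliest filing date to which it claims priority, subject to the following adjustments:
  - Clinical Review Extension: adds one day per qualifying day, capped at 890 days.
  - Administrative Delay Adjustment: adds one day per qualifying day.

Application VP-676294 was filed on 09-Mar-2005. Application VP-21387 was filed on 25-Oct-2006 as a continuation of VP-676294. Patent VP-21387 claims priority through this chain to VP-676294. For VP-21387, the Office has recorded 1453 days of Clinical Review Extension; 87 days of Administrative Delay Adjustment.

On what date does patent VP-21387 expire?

2025-11-10

Earliest priority filing: 9 March 2005.
Base term: 9 March 2005 + 18 years → 9 March 2023.
Clinical Review Extension: 1453 days claimed exceeds the 890-day cap, so +890 days → 15 August 2025.
Administrative Delay Adjustment: +87 days → 10 November 2025.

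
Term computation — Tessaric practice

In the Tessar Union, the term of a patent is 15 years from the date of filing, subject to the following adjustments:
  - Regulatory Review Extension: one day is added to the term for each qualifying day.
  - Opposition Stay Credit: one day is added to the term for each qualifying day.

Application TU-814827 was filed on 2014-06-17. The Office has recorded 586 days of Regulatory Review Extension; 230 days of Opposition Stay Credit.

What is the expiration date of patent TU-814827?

Base term: filing date + 15 years → 17 June 2029.
Regulatory Review Extension: +586 days → 24 January 2031.
Opposition Stay Credit: +230 days → 11 September 2031.

2031-09-11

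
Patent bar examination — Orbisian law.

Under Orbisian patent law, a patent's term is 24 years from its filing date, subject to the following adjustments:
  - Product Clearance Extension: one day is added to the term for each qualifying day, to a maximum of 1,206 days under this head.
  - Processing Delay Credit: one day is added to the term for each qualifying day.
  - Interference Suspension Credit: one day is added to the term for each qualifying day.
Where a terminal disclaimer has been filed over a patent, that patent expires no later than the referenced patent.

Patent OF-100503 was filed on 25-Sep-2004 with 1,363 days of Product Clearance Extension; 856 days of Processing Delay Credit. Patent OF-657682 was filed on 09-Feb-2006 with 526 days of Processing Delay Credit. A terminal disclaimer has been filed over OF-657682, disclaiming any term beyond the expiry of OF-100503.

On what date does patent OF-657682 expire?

Natural term of OF-657682:
  Base: filing + 24 years → 9 February 2030.
  Processing Delay Credit: +526 days → 20 July 2031.
Expiry of referenced patent OF-100503:
  Base: filing + 24 years → 25 September 2028.
  Product Clearance Extension: 1363 days claimed exceeds the 1206-day cap, so +1206 days → 14 January 2032.
  Processing Delay Credit: +856 days → 19 May 2034.
Terminal disclaimer: OF-657682 expires on the earlier of 20 July 2031 and 19 May 2034.

July 20, 2031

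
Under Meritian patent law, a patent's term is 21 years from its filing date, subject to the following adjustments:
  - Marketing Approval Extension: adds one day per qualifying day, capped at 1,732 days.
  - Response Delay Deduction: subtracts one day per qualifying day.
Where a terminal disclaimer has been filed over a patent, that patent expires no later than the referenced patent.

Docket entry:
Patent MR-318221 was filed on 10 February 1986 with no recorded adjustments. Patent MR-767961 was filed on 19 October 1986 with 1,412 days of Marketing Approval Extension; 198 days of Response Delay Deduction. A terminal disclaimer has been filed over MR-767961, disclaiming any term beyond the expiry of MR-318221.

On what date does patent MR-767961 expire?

Natural term of MR-767961:
  Base: filing + 21 years → 19 October 2007.
  Marketing Approval Extension: 1412 days (within the 1732-day cap) → +1412 days → 31 August 2011.
  Response Delay Deduction: −198 days → 14 February 2011.
Expiry of referenced patent MR-318221:
  Base: filing + 21 years → 10 February 2007.
Terminal disclaimer: MR-767961 expires on the earlier of 14 February 2011 and 10 February 2007.

February 10, 2007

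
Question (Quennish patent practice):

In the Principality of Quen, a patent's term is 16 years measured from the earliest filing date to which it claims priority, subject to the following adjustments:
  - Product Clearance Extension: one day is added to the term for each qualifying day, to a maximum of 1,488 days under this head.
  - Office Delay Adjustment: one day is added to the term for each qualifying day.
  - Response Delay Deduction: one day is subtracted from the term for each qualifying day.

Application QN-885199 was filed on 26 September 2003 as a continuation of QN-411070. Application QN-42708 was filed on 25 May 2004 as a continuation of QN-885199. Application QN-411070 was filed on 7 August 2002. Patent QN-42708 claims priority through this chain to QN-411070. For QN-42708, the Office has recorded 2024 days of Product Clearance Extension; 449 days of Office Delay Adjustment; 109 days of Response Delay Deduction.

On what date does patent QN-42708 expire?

Earliest priority filing: 7 August 2002.
Base term: 7 August 2002 + 16 years → 7 August 2018.
Product Clearance Extension: 2024 days claimed exceeds the 1488-day cap, so +1488 days → 3 September 2022.
Office Delay Adjustment: +449 days → 26 November 2023.
Response Delay Deduction: −109 days → 9 August 2023.

2023-08-09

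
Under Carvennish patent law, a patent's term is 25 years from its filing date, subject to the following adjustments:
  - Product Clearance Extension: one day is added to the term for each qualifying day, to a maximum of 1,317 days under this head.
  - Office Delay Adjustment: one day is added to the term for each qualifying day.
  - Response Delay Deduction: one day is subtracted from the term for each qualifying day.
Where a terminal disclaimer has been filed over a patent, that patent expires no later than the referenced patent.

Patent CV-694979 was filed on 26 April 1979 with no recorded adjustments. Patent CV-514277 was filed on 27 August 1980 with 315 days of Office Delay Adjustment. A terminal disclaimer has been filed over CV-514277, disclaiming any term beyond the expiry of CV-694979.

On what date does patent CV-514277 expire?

Natural term of CV-514277:
  Base: filing + 25 years → 27 August 2005.
  Office Delay Adjustment: +315 days → 8 July 2006.
Expiry of referenced patent CV-694979:
  Base: filing + 25 years → 26 April 2004.
Terminal disclaimer: CV-514277 expires on the earlier of 8 July 2006 and 26 April 2004.

April 26, 2004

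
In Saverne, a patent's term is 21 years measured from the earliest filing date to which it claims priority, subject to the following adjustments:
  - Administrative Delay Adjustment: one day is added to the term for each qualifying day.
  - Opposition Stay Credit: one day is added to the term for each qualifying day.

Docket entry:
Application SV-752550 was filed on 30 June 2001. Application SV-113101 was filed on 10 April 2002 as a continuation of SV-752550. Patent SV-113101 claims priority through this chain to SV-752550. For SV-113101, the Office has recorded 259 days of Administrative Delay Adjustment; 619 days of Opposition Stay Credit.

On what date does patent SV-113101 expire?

Earliest priority filing: 30 June 2001.
Base term: 30 June 2001 + 21 years → 30 June 2022.
Administrative Delay Adjustment: +259 days → 16 March 2023.
Opposition Stay Credit: +619 days → 24 November 2024.

2024-11-24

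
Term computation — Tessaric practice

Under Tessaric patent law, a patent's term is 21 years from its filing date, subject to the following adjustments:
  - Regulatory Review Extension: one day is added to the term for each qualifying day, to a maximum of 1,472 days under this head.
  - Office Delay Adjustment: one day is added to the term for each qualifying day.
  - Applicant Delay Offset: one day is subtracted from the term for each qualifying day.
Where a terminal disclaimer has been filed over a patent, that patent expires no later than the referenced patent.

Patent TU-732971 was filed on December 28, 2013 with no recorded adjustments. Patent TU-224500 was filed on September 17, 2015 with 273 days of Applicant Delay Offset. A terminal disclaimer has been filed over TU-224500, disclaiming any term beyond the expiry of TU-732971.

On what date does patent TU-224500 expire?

2034-12-28

Natural term of TU-224500:
  Base: filing + 21 years → 17 September 2036.
  Applicant Delay Offset: −273 days → 19 December 2035.
Expiry of referenced patent TU-732971:
  Base: filing + 21 years → 28 December 2034.
Terminal disclaimer: TU-224500 expires on the earlier of 19 December 2035 and 28 December 2034.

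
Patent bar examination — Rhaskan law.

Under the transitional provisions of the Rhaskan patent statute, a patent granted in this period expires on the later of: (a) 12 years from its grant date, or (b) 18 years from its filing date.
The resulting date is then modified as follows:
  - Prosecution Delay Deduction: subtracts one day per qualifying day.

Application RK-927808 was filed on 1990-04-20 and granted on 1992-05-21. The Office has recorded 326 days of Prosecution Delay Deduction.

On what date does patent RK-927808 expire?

(a) grant + 12 years → 21 May 2004.
(b) filing + 18 years → 20 April 2008.
Later of the two: 20 April 2008.
Prosecution Delay Deduction: −326 days → 30 May 2007.

May 30, 2007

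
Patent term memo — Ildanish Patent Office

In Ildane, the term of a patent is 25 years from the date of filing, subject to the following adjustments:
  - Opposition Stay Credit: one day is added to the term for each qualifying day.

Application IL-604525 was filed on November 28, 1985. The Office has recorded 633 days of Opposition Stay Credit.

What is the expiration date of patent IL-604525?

2012-08-22

Base term: filing date + 25 years → 28 November 2010.
Opposition Stay Credit: +633 days → 22 August 2012.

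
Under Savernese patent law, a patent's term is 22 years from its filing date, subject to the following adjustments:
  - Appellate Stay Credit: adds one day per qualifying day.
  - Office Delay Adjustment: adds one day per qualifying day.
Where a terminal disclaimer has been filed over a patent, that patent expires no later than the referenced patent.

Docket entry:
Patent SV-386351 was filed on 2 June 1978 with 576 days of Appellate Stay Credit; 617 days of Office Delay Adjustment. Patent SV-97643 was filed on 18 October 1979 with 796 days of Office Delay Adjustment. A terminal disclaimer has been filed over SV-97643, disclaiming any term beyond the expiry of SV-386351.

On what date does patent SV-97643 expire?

2003-09-08

Natural term of SV-97643:
  Base: filing + 22 years → 18 October 2001.
  Office Delay Adjustment: +796 days → 23 December 2003.
Expiry of referenced patent SV-386351:
  Base: filing + 22 years → 2 June 2000.
  Appellate Stay Credit: +576 days → 30 December 2001.
  Office Delay Adjustment: +617 days → 8 September 2003.
Terminal disclaimer: SV-97643 expires on the earlier of 23 December 2003 and 8 September 2003.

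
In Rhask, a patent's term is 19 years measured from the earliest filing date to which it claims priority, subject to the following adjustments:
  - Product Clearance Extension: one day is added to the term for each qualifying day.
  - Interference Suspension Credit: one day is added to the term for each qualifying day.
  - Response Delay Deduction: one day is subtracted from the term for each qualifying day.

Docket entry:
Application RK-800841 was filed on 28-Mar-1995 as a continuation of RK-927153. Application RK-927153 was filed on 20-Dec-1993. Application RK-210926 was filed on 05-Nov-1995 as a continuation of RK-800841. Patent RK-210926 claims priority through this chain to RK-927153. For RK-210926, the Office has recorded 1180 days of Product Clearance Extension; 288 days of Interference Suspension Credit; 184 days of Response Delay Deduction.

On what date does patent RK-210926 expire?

Earliest priority filing: 20 December 1993.
Base term: 20 December 1993 + 19 years → 20 December 2012.
Product Clearance Extension: +1180 days → 14 March 2016.
Interference Suspension Credit: +288 days → 27 December 2016.
Response Delay Deduction: −184 days → 26 June 2016.

June 26, 2016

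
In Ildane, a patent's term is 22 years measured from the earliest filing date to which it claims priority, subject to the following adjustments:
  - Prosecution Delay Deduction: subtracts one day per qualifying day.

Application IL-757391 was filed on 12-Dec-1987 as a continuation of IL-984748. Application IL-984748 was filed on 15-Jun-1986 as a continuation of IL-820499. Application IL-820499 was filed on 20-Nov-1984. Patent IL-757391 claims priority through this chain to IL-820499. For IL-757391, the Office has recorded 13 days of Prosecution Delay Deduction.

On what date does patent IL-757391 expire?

Earliest priority filing: 20 November 1984.
Base term: 20 November 1984 + 22 years → 20 November 2006.
Prosecution Delay Deduction: −13 days → 7 November 2006.

2006-11-07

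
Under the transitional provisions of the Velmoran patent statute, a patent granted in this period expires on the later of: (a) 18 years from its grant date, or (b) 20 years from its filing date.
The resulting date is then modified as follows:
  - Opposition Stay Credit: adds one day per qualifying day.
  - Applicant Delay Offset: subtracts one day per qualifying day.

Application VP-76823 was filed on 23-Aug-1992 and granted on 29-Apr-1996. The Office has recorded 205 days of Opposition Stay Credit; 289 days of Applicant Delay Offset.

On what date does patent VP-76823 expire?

(a) grant + 18 years → 29 April 2014.
(b) filing + 20 years → 23 August 2012.
Later of the two: 29 April 2014.
Opposition Stay Credit: +205 days → 20 November 2014.
Applicant Delay Offset: −289 days → 4 February 2014.

February 4, 2014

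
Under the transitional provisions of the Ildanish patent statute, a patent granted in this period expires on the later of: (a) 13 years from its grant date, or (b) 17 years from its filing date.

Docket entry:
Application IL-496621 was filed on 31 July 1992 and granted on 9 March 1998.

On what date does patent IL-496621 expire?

(a) grant + 13 years → 9 March 2011.
(b) filing + 17 years → 31 July 2009.
Later of the two: 9 March 2011.

March 9, 2011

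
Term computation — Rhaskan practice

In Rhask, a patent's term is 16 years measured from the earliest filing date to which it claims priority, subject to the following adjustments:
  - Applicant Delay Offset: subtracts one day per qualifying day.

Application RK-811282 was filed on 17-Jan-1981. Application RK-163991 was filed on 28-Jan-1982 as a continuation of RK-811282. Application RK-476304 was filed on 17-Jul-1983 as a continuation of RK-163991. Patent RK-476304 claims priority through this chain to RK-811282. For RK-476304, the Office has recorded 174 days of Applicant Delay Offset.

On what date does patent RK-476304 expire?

Earliest priority filing: 17 January 1981.
Base term: 17 January 1981 + 16 years → 17 January 1997.
Applicant Delay Offset: −174 days → 27 July 1996.

1996-07-27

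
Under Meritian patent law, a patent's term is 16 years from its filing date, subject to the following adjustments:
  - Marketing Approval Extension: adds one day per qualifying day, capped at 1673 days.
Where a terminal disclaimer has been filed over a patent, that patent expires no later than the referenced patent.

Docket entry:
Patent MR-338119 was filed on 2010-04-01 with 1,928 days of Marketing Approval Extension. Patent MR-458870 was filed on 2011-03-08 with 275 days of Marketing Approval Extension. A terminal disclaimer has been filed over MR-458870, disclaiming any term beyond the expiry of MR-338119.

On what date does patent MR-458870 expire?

Natural term of MR-458870:
  Base: filing + 16 years → 8 March 2027.
  Marketing Approval Extension: 275 days (within the 1673-day cap) → +275 days → 8 December 2027.
Expiry of referenced patent MR-338119:
  Base: filing + 16 years → 1 April 2026.
  Marketing Approval Extension: 1928 days claimed exceeds the 1673-day cap, so +1673 days → 30 October 2030.
Terminal disclaimer: MR-458870 expires on the earlier of 8 December 2027 and 30 October 2030.

2027-12-08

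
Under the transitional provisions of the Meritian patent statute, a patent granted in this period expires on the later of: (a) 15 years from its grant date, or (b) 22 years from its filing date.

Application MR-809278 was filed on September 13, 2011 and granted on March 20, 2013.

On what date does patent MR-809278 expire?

2033-09-13

(a) grant + 15 years → 20 March 2028.
(b) filing + 22 years → 13 September 2033.
Later of the two: 13 September 2033.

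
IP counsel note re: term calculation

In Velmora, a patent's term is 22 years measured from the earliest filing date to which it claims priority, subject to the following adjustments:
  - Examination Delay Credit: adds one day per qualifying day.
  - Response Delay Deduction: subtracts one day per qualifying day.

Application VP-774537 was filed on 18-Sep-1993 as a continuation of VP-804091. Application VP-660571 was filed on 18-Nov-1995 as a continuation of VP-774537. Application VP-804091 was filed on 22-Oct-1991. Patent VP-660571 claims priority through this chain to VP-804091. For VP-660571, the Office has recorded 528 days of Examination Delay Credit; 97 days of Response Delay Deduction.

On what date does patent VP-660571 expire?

Earliest priority filing: 22 October 1991.
Base term: 22 October 1991 + 22 years → 22 October 2013.
Examination Delay Credit: +528 days → 3 April 2015.
Response Delay Deduction: −97 days → 27 December 2014.

2014-12-27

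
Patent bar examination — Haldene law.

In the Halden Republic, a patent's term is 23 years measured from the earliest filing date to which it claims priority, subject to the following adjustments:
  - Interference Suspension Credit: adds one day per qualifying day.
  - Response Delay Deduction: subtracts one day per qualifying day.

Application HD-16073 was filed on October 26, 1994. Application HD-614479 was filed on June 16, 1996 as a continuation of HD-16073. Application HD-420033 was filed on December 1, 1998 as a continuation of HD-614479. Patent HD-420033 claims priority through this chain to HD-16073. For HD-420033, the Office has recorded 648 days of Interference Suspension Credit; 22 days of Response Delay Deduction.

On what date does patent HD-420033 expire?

2019-07-14

Earliest priority filing: 26 October 1994.
Base term: 26 October 1994 + 23 years → 26 October 2017.
Interference Suspension Credit: +648 days → 5 August 2019.
Response Delay Deduction: −22 days → 14 July 2019.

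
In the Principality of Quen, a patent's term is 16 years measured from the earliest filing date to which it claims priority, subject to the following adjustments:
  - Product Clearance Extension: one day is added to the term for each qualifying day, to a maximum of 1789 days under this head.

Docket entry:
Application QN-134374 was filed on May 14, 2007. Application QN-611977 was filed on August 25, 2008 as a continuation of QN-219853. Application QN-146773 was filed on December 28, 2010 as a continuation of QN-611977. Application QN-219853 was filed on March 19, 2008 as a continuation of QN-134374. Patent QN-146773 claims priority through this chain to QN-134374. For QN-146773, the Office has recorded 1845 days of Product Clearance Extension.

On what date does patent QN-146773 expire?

Earliest priority filing: 14 May 2007.
Base term: 14 May 2007 + 16 years → 14 May 2023.
Product Clearance Extension: 1845 days claimed exceeds the 1789-day cap, so +1789 days → 6 April 2028.

2028-04-06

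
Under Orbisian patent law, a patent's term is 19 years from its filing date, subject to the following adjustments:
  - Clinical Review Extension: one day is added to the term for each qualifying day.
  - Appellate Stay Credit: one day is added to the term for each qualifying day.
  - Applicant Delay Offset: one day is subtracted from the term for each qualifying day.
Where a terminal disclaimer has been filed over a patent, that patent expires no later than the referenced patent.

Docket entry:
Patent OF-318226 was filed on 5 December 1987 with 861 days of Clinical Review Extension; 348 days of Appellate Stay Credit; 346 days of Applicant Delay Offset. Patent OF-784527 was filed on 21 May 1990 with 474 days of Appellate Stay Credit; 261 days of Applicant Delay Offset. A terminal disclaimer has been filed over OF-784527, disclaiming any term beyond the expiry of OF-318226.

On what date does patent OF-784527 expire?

April 16, 2009

Natural term of OF-784527:
  Base: filing + 19 years → 21 May 2009.
  Appellate Stay Credit: +474 days → 7 September 2010.
  Applicant Delay Offset: −261 days → 20 December 2009.
Expiry of referenced patent OF-318226:
  Base: filing + 19 years → 5 December 2006.
  Clinical Review Extension: +861 days → 14 April 2009.
  Appellate Stay Credit: +348 days → 28 March 2010.
  Applicant Delay Offset: −346 days → 16 April 2009.
Terminal disclaimer: OF-784527 expires on the earlier of 20 December 2009 and 16 April 2009.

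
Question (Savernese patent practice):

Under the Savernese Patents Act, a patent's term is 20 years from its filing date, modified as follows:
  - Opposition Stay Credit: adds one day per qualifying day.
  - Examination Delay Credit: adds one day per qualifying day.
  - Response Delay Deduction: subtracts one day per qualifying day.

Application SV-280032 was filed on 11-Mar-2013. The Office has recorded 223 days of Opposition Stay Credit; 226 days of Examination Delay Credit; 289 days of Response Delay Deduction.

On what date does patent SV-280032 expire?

2033-08-18

Base term: filing date + 20 years → 11 March 2033.
Opposition Stay Credit: +223 days → 20 October 2033.
Examination Delay Credit: +226 days → 3 June 2034.
Response Delay Deduction: −289 days → 18 August 2033.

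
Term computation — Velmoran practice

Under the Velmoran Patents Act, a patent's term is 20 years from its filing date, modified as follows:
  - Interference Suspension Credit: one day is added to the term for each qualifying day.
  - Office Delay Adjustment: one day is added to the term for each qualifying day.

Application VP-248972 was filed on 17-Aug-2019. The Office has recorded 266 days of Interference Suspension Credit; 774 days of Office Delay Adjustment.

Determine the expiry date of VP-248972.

Base term: filing date + 20 years → 17 August 2039.
Interference Suspension Credit: +266 days → 9 May 2040.
Office Delay Adjustment: +774 days → 22 June 2042.

2042-06-22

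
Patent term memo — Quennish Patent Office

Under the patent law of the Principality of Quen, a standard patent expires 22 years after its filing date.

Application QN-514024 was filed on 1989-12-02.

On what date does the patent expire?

2011-12-02

Filing date + 22 years → 2 December 2011.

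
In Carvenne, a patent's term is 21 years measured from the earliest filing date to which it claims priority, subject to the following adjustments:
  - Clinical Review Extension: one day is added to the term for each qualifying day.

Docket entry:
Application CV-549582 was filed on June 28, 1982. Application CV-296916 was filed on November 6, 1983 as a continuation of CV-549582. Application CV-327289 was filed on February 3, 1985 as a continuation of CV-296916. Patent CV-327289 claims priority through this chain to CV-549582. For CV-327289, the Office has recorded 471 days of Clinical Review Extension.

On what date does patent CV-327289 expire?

October 11, 2004

Earliest priority filing: 28 June 1982.
Base term: 28 June 1982 + 21 years → 28 June 2003.
Clinical Review Extension: +471 days → 11 October 2004.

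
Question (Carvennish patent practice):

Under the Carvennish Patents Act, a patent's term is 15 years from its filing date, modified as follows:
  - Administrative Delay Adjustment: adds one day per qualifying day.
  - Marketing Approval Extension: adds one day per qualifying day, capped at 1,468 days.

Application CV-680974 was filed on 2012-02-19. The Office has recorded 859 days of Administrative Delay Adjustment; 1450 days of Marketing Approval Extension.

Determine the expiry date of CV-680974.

Base term: filing date + 15 years → 19 February 2027.
Administrative Delay Adjustment: +859 days → 27 June 2029.
Marketing Approval Extension: 1450 days (within the 1468-day cap) → +1450 days → 16 June 2033.

2033-06-16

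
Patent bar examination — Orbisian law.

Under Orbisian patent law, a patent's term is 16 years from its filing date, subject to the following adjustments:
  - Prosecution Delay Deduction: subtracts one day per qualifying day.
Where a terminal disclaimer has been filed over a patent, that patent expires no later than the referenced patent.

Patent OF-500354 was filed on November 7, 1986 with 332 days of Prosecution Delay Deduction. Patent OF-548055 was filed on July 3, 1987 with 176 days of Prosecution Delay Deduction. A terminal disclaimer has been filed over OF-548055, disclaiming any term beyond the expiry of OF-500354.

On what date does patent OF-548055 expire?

Natural term of OF-548055:
  Base: filing + 16 years → 3 July 2003.
  Prosecution Delay Deduction: −176 days → 8 January 2003.
Expiry of referenced patent OF-500354:
  Base: filing + 16 years → 7 November 2002.
  Prosecution Delay Deduction: −332 days → 10 December 2001.
Terminal disclaimer: OF-548055 expires on the earlier of 8 January 2003 and 10 December 2001.

2001-12-10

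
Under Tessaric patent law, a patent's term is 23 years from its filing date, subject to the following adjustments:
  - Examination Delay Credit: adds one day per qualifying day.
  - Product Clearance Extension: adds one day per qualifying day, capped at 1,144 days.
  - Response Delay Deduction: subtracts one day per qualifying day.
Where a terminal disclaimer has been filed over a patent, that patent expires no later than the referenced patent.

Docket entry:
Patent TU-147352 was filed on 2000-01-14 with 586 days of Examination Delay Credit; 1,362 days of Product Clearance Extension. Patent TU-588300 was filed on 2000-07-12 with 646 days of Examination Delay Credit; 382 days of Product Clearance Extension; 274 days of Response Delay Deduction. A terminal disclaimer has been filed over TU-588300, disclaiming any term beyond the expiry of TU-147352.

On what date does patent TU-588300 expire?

August 4, 2025

Natural term of TU-588300:
  Base: filing + 23 years → 12 July 2023.
  Examination Delay Credit: +646 days → 18 April 2025.
  Product Clearance Extension: 382 days (within the 1144-day cap) → +382 days → 5 May 2026.
  Response Delay Deduction: −274 days → 4 August 2025.
Expiry of referenced patent TU-147352:
  Base: filing + 23 years → 14 January 2023.
  Examination Delay Credit: +586 days → 22 August 2024.
  Product Clearance Extension: 1362 days claimed exceeds the 1144-day cap, so +1144 days → 10 October 2027.
Terminal disclaimer: TU-588300 expires on the earlier of 4 August 2025 and 10 October 2027.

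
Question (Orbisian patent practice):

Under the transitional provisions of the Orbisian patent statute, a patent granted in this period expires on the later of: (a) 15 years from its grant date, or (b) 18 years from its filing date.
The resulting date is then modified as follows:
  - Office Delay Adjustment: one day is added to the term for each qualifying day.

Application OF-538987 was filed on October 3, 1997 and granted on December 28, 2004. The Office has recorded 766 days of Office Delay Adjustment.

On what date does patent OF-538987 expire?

(a) grant + 15 years → 28 December 2019.
(b) filing + 18 years → 3 October 2015.
Later of the two: 28 December 2019.
Office Delay Adjustment: +766 days → 1 February 2022.

February 1, 2022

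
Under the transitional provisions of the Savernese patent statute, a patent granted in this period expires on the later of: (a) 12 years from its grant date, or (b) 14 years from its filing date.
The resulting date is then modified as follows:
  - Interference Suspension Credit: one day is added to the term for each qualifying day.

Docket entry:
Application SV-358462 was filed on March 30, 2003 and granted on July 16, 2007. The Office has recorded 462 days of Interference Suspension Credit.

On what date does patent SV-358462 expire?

October 20, 2020

(a) grant + 12 years → 16 July 2019.
(b) filing + 14 years → 30 March 2017.
Later of the two: 16 July 2019.
Interference Suspension Credit: +462 days → 20 October 2020.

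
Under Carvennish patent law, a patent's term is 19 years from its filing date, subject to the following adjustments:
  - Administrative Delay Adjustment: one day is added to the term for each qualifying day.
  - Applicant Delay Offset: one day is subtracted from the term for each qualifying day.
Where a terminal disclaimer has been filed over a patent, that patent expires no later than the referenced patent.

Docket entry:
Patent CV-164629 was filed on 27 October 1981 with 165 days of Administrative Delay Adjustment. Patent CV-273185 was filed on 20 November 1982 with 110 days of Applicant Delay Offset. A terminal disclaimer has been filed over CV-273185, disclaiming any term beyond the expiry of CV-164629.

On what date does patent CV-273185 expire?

Natural term of CV-273185:
  Base: filing + 19 years → 20 November 2001.
  Applicant Delay Offset: −110 days → 2 August 2001.
Expiry of referenced patent CV-164629:
  Base: filing + 19 years → 27 October 2000.
  Administrative Delay Adjustment: +165 days → 10 April 2001.
Terminal disclaimer: CV-273185 expires on the earlier of 2 August 2001 and 10 April 2001.

April 10, 2001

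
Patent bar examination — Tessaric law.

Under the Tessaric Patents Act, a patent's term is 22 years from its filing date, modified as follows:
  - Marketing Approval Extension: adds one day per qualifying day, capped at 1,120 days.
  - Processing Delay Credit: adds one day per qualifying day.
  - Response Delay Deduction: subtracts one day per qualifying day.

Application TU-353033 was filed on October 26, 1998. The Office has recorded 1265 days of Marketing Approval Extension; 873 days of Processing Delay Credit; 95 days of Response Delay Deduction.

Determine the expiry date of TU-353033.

2026-01-06

Base term: filing date + 22 years → 26 October 2020.
Marketing Approval Extension: 1265 days claimed exceeds the 1120-day cap, so +1120 days → 20 November 2023.
Processing Delay Credit: +873 days → 11 April 2026.
Response Delay Deduction: −95 days → 6 January 2026.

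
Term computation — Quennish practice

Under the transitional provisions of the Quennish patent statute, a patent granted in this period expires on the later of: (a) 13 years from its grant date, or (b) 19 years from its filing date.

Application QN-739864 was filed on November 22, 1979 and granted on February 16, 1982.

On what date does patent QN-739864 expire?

November 22, 1998

(a) grant + 13 years → 16 February 1995.
(b) filing + 19 years → 22 November 1998.
Later of the two: 22 November 1998.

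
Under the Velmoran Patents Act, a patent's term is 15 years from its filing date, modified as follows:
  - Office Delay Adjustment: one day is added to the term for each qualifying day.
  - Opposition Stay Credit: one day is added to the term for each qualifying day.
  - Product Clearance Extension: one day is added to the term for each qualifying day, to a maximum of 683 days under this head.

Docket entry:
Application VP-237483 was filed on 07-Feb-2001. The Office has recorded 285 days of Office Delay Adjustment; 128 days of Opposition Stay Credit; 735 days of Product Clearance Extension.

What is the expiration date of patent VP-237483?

February 7, 2019

Base term: filing date + 15 years → 7 February 2016.
Office Delay Adjustment: +285 days → 18 November 2016.
Opposition Stay Credit: +128 days → 26 March 2017.
Product Clearance Extension: 735 days claimed exceeds the 683-day cap, so +683 days → 7 February 2019.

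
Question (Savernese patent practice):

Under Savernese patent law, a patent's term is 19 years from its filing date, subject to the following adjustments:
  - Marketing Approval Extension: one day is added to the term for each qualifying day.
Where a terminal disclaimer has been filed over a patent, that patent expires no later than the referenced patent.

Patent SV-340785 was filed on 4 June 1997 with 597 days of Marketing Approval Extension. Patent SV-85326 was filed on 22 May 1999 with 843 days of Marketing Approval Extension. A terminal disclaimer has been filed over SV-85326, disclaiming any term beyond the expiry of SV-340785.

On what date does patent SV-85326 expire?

January 22, 2018

Natural term of SV-85326:
  Base: filing + 19 years → 22 May 2018.
  Marketing Approval Extension: +843 days → 11 September 2020.
Expiry of referenced patent SV-340785:
  Base: filing + 19 years → 4 June 2016.
  Marketing Approval Extension: +597 days → 22 January 2018.
Terminal disclaimer: SV-85326 expires on the earlier of 11 September 2020 and 22 January 2018.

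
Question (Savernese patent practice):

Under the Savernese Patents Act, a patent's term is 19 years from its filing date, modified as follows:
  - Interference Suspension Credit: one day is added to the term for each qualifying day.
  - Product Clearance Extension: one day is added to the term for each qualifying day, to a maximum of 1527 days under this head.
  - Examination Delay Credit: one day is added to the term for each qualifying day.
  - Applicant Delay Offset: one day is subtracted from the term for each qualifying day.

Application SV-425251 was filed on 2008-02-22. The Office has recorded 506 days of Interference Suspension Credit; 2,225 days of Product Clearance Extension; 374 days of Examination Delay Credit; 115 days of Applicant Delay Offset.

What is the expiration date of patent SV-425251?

2033-06-02

Base term: filing date + 19 years → 22 February 2027.
Interference Suspension Credit: +506 days → 12 July 2028.
Product Clearance Extension: 2225 days claimed exceeds the 1527-day cap, so +1527 days → 16 September 2032.
Examination Delay Credit: +374 days → 25 September 2033.
Applicant Delay Offset: −115 days → 2 June 2033.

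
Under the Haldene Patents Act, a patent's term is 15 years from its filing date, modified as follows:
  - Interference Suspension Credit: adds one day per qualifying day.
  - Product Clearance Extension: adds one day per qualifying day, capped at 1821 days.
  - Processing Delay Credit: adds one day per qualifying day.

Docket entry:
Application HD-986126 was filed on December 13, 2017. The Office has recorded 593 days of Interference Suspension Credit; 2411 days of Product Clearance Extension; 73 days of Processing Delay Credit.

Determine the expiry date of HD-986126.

Base term: filing date + 15 years → 13 December 2032.
Interference Suspension Credit: +593 days → 29 July 2034.
Product Clearance Extension: 2411 days claimed exceeds the 1821-day cap, so +1821 days → 24 July 2039.
Processing Delay Credit: +73 days → 5 October 2039.

October 5, 2039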